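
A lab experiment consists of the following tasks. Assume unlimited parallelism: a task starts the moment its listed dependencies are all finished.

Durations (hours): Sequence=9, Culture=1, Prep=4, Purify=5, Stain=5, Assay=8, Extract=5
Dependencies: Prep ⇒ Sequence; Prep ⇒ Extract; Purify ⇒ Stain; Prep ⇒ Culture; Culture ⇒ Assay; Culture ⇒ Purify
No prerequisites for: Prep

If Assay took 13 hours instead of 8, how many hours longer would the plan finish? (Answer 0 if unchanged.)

3

The binding path is Prep→Culture→Purify→Stain = 4+1+5+5 = 15; finish at 15 hours.
The longest path through Assay is only 13 hours, so Assay has float 2.
New critical path: Prep→Culture→Assay = 4+1+13 = 18 ⇒ 18 hours.
Change in finish: 18 − 15 = +3 hours.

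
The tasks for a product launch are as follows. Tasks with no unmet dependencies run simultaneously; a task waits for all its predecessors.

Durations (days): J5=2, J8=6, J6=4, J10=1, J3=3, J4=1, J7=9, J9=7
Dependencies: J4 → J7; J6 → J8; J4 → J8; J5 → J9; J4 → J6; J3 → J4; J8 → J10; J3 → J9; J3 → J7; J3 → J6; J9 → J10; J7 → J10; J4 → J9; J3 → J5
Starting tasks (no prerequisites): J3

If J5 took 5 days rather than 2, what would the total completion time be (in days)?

16

Baseline: J3→J4→J6→J8→J10 = 3+1+4+6+1 = 15 → 15 days.
J5 is off the critical path — its longest chain is 13 days, giving 2 of slack.
New critical path: J3→J5→J9→J10 = 3+5+7+1 = 16 ⇒ 16 days.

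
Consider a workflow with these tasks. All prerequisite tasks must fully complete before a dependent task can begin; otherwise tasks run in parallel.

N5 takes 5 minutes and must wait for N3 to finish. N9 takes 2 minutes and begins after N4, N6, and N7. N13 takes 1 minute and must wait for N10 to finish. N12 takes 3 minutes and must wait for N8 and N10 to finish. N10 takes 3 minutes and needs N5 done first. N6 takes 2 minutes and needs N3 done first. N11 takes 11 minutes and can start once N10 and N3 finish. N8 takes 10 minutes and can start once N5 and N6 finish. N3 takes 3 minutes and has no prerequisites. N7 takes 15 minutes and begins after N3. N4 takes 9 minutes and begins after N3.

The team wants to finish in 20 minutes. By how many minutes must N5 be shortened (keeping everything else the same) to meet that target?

Current finish: 22 minutes; target: 20.
N5 is on every critical path, so each minute cut from N5 cuts the finish by one (this holds down to a finish of 20).
Need 22 − 20 = 2 minutes off N5 → N5 becomes 3 minutes, finish becomes 20.

2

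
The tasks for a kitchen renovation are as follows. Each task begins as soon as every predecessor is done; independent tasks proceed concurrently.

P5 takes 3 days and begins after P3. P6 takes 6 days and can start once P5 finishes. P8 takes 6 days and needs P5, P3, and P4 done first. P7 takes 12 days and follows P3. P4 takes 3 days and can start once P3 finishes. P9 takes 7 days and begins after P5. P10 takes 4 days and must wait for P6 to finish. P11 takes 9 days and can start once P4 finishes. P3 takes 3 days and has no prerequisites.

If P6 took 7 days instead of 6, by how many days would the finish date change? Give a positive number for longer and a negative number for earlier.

1

Critical path before the change: P3→P5→P6→P10 = 3+3+6+4 = 16 giving 16 days.
P6 lies on that path, so at 7 days the path becomes 17 days.
No other chain overtakes it, so the finish is 17 days.
Change in finish: 17 − 16 = +1 days.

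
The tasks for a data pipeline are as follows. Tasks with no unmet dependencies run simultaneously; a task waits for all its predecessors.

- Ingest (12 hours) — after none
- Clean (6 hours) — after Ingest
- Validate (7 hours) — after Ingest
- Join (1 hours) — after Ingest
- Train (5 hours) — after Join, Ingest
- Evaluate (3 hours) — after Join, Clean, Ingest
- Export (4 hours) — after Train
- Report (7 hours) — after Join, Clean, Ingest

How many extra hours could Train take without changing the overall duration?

Critical path: Ingest→Clean→Report = 12+6+7 = 25, so the finish is 25 hours.
The longest chain containing Train totals 22 hours.
Float = 25 − 22 = 3.

3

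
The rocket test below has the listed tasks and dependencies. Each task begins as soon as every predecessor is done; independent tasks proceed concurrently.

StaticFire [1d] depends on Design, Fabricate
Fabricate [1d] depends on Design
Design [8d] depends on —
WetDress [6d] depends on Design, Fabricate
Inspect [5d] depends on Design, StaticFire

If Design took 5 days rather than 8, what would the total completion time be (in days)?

12

Baseline: Design→Fabricate→WetDress = 8+1+6 = 15 → 15 days.
Design is on the critical path; changing it to 5 makes that path 12 days.
No other chain overtakes it, so the finish is 12 days.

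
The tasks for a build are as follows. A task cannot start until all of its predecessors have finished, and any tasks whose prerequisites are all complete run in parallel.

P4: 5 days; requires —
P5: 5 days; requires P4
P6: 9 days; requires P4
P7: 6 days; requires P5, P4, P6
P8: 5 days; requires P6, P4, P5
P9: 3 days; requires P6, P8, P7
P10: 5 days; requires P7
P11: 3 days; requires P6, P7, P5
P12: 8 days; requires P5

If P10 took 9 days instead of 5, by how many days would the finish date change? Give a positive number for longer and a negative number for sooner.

The binding path is P4→P6→P7→P10 = 5+9+6+5 = 25; finish at 25 days.
Since P10 is critical, the +4 change carries straight to that chain (now 29 days).
That remains the longest chain; total 29 days.
Change in finish: 29 − 25 = +4 days.

4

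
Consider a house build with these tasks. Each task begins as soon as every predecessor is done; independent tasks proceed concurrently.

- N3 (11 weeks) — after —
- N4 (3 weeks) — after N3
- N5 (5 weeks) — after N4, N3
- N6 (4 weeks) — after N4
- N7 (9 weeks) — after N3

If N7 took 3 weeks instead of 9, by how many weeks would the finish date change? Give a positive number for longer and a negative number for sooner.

-1

The binding path is N3→N7 = 11+9 = 20; finish at 20 weeks.
N7 lies on that path, so at 3 weeks the path becomes 14 weeks.
The binding chain switches to N3→N4→N5 = 11+3+5 = 19; finish 19 weeks.
Change in finish: 19 − 20 = -1 weeks.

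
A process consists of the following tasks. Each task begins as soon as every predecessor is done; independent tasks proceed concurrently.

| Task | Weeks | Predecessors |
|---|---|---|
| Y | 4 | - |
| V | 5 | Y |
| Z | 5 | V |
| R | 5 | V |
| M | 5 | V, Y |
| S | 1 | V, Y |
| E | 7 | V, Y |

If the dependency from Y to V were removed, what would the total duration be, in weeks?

12

With the dependency in place, Y→V→E = 4+5+7 = 16 sets the finish at 16 weeks.
Without Y→V, V's earliest start moves from 4 to 0.
New critical path: V→E = 5+7 = 12 ⇒ 12 weeks.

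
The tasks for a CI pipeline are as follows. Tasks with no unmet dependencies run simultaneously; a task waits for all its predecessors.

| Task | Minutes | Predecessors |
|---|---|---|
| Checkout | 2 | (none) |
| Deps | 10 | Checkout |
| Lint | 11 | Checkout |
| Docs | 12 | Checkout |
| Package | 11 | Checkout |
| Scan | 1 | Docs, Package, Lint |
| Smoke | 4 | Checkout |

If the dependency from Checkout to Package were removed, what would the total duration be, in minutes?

15

Original critical path: Checkout→Docs→Scan = 2+12+1 = 15 ⇒ 15 minutes.
Without Checkout→Package, Package's earliest start moves from 2 to 0.
After: Checkout→Docs→Scan = 2+12+1 = 15 → 15 minutes.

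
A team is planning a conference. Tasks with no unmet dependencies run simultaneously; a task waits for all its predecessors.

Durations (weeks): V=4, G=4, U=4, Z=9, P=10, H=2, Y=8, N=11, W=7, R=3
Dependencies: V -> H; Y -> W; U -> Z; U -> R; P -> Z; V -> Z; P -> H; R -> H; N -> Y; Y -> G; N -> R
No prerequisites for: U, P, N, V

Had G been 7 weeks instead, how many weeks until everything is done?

Critical path before the change: N→Y→W = 11+8+7 = 26 giving 26 weeks.
G is off the critical path — its longest chain is 23 weeks, giving 3 of slack.
No other chain overtakes it, so the finish is 26 weeks.

26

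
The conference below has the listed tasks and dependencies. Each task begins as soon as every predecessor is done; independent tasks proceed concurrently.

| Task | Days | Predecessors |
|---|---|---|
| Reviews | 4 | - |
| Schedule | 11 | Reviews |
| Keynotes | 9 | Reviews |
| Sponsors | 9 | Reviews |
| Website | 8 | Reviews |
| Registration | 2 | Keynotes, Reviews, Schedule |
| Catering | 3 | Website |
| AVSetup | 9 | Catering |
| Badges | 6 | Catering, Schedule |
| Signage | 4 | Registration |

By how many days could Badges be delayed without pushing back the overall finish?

3

Critical path: Reviews→Website→Catering→AVSetup = 4+8+3+9 = 24, so the finish is 24 days.
Longest path through Badges: 21 days (earliest finish 21, latest finish 24).
So Badges can slip 24 − 21 = 3 days.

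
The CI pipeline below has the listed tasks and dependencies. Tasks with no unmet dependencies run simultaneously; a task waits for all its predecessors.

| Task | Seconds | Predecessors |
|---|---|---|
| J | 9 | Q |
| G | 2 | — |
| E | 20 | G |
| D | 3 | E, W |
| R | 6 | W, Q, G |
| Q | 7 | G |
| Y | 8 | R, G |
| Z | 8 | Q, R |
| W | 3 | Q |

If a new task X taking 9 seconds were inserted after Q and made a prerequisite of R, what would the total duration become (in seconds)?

Originally the schedule takes 26 seconds.
With X inserted, R now waits for max(W, Q, G, X).
New critical path: G→Q→X→R→Z = 2+7+9+6+8 = 32 ⇒ 32 seconds.

32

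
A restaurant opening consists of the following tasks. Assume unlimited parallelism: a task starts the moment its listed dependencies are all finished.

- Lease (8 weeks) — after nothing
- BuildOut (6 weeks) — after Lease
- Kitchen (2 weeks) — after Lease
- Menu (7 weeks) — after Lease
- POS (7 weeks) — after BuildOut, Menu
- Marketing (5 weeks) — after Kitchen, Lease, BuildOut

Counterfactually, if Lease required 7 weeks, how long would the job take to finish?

Critical path before the change: Lease→Menu→POS = 8+7+7 = 22 giving 22 weeks.
Since Lease is critical, the -1 change carries straight to that chain (now 21 weeks).
The critical path is still Lease→Menu→POS; finish is now 21 weeks.

21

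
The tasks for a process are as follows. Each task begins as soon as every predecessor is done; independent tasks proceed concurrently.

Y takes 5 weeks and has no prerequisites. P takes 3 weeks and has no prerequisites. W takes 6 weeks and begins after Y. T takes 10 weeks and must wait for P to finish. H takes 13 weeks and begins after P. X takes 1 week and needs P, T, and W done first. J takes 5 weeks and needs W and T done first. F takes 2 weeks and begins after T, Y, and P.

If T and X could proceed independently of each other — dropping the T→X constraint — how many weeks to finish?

18

Original critical path: P→T→J = 3+10+5 = 18 ⇒ 18 weeks.
Without T→X, X's earliest start moves from 13 to 11.
The longest chain is now P→T→J = 3+10+5 = 18, so the project takes 18 weeks.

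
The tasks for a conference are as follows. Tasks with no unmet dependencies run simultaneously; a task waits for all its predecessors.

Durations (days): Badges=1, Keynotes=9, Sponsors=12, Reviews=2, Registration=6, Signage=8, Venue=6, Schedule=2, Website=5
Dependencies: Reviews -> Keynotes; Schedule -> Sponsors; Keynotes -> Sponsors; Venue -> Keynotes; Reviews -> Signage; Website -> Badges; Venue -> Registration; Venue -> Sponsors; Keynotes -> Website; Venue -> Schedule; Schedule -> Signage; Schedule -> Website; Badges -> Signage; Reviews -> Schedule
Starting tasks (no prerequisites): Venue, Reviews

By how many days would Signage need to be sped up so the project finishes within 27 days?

2

Current finish: 29 days; target: 27.
Signage is on every critical path, so each day cut from Signage cuts the finish by one (this holds down to a finish of 27).
Need 29 − 27 = 2 days off Signage → Signage becomes 6 days, finish becomes 27.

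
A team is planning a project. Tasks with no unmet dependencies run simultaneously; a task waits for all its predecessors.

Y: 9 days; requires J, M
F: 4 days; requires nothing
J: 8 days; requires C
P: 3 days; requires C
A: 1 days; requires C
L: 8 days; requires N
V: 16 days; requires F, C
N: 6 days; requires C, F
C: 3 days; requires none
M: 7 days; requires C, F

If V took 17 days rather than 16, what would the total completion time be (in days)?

21

Baseline: F→V = 4+16 = 20 → 20 days.
V is on the critical path; changing it to 17 makes that path 21 days.
That remains the longest chain; total 21 days.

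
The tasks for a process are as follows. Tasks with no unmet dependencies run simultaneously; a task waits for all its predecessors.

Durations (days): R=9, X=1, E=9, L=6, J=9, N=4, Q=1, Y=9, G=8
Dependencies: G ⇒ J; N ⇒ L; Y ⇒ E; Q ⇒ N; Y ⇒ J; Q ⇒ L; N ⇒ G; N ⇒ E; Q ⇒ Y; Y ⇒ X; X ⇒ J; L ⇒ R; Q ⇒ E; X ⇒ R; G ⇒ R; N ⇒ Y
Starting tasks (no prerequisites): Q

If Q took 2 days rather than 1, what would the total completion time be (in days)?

Actual critical path: Q→N→Y→X→R = 1+4+9+1+9 = 24 ⇒ 24 days.
Since Q is critical, the +1 change carries straight to that chain (now 25 days).
The critical path is still Q→N→Y→X→R; finish is now 25 days.

25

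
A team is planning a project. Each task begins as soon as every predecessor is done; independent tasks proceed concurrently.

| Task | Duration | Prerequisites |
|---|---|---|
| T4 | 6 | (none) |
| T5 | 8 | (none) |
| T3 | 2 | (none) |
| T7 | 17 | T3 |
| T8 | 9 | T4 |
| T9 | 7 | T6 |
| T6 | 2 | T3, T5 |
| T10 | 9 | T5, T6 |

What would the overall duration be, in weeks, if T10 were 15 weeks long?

25

Actual critical path: T5→T6→T10 = 8+2+9 = 19 ⇒ 19 weeks.
T10 is on the critical path; changing it to 15 makes that path 25 weeks.
The critical path is still T5→T6→T10; finish is now 25 weeks.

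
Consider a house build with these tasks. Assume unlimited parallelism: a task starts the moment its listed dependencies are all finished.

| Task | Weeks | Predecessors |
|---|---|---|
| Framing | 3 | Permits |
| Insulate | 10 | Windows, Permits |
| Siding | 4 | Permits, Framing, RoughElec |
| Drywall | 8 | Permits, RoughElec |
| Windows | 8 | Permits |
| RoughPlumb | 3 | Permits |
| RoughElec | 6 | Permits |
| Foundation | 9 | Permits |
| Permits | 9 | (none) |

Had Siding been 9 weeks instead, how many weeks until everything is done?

Actual critical path: Permits→Windows→Insulate = 9+8+10 = 27 ⇒ 27 weeks.
The longest path through Siding is only 19 weeks, so Siding has float 8.
The critical path is still Permits→Windows→Insulate; finish is now 27 weeks.

27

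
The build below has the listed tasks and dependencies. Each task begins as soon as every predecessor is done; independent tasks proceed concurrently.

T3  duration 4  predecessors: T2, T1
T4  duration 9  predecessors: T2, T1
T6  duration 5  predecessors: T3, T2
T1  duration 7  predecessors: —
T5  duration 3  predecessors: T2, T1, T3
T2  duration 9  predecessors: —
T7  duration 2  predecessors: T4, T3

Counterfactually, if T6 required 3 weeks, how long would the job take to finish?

Critical path before the change: T2→T4→T7 = 9+9+2 = 20 giving 20 weeks.
The longest path through T6 is only 18 weeks, so T6 has float 2.
That remains the longest chain; total 20 weeks.

20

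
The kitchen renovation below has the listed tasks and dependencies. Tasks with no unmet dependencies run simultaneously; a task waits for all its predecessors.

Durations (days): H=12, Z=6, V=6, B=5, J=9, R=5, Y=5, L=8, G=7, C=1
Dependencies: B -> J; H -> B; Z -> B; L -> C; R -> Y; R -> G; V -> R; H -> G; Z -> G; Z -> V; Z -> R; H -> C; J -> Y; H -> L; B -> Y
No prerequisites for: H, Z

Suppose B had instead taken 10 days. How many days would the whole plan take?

36

The binding path is H→B→J→Y = 12+5+9+5 = 31; finish at 31 days.
B lies on that path, so at 10 days the path becomes 36 days.
No other chain overtakes it, so the finish is 36 days.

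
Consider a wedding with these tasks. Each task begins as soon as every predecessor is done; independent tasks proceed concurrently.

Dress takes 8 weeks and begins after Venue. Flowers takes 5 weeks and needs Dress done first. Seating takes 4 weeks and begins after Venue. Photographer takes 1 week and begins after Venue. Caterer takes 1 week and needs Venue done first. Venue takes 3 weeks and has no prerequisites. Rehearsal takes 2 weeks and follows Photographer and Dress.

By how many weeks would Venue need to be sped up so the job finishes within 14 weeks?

2

Current finish: 16 weeks; target: 14.
Venue is on every critical path, so each week cut from Venue cuts the finish by one (this holds down to a finish of 14).
Need 16 − 14 = 2 weeks off Venue → Venue becomes 1 week, finish becomes 14.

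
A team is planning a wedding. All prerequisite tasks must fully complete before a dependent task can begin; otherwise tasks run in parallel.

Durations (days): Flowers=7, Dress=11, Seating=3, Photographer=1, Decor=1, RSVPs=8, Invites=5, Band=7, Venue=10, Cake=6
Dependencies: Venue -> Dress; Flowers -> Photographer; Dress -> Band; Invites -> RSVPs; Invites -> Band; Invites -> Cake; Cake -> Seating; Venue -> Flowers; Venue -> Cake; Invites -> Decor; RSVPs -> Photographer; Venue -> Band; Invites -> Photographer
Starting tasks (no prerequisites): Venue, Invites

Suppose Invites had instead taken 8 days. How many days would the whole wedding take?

Actual critical path: Venue→Dress→Band = 10+11+7 = 28 ⇒ 28 days.
The longest path through Invites is only 14 days, so Invites has float 14.
That remains the longest chain; total 28 days.

28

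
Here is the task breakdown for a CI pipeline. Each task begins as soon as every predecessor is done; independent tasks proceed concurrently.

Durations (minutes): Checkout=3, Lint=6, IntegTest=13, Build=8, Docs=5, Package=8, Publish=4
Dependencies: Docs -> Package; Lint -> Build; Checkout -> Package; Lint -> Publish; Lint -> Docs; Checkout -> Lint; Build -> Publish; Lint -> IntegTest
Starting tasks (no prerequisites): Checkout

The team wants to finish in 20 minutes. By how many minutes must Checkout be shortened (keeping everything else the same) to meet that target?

2

Current finish: 22 minutes; target: 20.
Checkout is on every critical path, so each minute cut from Checkout cuts the finish by one (this holds down to a finish of 20).
Need 22 − 20 = 2 minutes off Checkout → Checkout becomes 1 minute, finish becomes 20.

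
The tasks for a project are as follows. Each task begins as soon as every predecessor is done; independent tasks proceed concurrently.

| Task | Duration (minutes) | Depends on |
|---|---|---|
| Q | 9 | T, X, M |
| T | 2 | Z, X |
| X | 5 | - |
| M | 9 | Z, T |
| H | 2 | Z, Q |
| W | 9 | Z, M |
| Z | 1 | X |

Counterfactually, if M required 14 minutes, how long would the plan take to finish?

Baseline: X→Z→T→M→Q→H = 5+1+2+9+9+2 = 28 → 28 minutes.
Since M is critical, the +5 change carries straight to that chain (now 33 minutes).
The critical path is still X→Z→T→M→Q→H; finish is now 33 minutes.

33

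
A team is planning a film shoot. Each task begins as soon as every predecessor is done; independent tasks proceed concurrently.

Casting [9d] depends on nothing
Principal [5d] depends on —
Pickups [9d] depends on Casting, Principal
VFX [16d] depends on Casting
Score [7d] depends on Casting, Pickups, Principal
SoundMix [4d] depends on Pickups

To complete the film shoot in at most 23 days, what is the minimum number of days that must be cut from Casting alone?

2

Current finish: 25 days; target: 23.
Casting is on every critical path, so each day cut from Casting cuts the finish by one (this holds down to a finish of 21).
Need 25 − 23 = 2 days off Casting → Casting becomes 7 days, finish becomes 23.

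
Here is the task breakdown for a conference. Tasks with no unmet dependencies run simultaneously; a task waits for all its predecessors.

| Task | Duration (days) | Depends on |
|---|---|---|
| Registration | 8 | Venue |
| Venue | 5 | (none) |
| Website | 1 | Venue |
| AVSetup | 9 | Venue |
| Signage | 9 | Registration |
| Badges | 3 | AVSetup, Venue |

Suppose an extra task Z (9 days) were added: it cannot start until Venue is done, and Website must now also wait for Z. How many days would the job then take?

Originally the job takes 22 days.
With Z inserted, Website now waits for max(Venue, Z).
New critical path: Venue→Registration→Signage = 5+8+9 = 22 ⇒ 22 days.

22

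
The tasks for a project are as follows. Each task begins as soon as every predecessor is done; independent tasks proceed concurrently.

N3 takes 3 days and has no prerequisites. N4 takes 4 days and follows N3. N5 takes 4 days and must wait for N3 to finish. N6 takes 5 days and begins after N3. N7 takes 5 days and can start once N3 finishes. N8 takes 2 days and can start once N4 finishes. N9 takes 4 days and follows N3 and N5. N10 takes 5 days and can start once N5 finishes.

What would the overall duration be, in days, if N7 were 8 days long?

12

The binding path is N3→N5→N10 = 3+4+5 = 12; finish at 12 days.
N7 is off the critical path — its longest chain is 8 days, giving 4 of slack.
That remains the longest chain; total 12 days.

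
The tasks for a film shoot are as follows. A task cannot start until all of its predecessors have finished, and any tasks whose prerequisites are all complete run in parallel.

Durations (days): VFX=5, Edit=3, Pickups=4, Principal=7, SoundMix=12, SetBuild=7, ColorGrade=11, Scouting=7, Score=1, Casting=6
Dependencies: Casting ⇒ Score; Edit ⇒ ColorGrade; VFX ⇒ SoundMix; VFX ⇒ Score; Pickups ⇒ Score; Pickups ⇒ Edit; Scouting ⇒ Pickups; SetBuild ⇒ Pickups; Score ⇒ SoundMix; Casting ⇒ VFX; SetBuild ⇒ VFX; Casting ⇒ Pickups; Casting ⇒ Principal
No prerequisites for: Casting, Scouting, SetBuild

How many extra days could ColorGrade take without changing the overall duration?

0

The longest chain is Scouting→Pickups→Edit→ColorGrade = 7+4+3+11 = 25; overall finish 25 days.
ColorGrade finishes as early as 25 and must finish by 25.
Float = 25 − 25 = 0.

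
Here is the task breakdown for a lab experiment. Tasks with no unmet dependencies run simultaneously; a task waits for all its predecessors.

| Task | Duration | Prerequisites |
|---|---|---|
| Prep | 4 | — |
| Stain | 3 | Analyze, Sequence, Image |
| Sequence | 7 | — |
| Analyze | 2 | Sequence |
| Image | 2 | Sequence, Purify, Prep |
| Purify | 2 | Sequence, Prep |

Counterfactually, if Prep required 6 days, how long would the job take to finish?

14

As given, the longest chain is Sequence→Purify→Image→Stain = 7+2+2+3 = 14, so the finish is 14 days.
The longest path through Prep is only 11 days, so Prep has float 3.
No other chain overtakes it, so the finish is 14 days.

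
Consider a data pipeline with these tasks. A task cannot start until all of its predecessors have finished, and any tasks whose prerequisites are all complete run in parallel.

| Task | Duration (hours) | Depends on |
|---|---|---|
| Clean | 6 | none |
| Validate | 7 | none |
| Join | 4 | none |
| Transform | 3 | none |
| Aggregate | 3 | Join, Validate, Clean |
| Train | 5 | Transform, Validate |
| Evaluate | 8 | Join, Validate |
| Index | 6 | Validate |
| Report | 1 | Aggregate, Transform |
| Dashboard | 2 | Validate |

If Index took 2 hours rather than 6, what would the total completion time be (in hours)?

15

The binding path is Validate→Evaluate = 7+8 = 15; finish at 15 hours.
The longest path through Index is only 13 hours, so Index has float 2.
The critical path is still Validate→Evaluate; finish is now 15 hours.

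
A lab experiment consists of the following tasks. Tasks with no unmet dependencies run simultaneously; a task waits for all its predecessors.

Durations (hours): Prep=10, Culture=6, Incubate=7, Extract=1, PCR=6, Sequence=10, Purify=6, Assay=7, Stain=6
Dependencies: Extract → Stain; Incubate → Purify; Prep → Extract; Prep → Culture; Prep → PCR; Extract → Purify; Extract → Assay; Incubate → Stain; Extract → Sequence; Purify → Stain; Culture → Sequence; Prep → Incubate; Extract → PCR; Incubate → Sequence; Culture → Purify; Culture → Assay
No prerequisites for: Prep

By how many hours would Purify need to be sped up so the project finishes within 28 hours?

Current finish: 29 hours; target: 28.
Purify is on every critical path, so each hour cut from Purify cuts the finish by one (this holds down to a finish of 27).
Need 29 − 28 = 1 hour off Purify → Purify becomes 5 hours, finish becomes 28.

1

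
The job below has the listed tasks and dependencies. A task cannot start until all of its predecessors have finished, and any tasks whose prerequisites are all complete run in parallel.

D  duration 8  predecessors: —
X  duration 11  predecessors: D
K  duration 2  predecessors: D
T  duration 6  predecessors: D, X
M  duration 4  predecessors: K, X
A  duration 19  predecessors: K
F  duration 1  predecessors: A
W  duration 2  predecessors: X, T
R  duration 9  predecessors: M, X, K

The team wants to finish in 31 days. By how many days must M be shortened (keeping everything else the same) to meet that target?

Current finish: 32 days; target: 31.
M is on every critical path, so each day cut from M cuts the finish by one (this holds down to a finish of 30).
Need 32 − 31 = 1 day off M → M becomes 3 days, finish becomes 31.

1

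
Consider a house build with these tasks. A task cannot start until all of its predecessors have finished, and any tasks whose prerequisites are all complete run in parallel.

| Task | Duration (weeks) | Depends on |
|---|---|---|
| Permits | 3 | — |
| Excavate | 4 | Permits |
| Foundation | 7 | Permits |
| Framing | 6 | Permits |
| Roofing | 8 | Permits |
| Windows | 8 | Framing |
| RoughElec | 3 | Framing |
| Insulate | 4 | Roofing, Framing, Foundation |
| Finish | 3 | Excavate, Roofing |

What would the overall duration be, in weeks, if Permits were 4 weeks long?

The binding path is Permits→Framing→Windows = 3+6+8 = 17; finish at 17 weeks.
Permits lies on that path, so at 4 weeks the path becomes 18 weeks.
No other chain overtakes it, so the finish is 18 weeks.

18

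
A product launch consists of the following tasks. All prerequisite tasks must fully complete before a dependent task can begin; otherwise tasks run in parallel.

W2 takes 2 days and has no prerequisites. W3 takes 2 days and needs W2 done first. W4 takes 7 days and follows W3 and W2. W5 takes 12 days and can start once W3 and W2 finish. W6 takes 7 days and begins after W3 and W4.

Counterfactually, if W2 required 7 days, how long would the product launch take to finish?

23

As given, the longest chain is W2→W3→W4→W6 = 2+2+7+7 = 18, so the finish is 18 days.
Since W2 is critical, the +5 change carries straight to that chain (now 23 days).
No other chain overtakes it, so the finish is 23 days.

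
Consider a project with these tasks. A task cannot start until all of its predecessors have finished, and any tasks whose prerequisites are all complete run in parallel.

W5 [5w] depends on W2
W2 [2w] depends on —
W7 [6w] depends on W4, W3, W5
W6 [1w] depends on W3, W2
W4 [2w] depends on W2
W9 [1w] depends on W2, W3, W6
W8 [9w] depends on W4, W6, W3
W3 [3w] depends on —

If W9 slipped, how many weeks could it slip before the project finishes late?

8

The longest chain is W2→W4→W8 = 2+2+9 = 13; overall finish 13 weeks.
Longest path through W9: 5 weeks (earliest finish 5, latest finish 13).
So W9 can slip 13 − 5 = 8 weeks.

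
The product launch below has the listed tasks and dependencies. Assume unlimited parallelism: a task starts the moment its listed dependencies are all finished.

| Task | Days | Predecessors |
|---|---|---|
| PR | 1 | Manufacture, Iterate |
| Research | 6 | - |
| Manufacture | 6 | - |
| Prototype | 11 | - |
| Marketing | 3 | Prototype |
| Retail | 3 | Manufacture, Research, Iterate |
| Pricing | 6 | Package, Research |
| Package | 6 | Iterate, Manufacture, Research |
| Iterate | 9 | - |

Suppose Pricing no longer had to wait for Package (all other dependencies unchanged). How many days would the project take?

15

Original critical path: Iterate→Package→Pricing = 9+6+6 = 21 ⇒ 21 days.
Without Package→Pricing, Pricing's earliest start moves from 15 to 6.
After: Iterate→Package = 9+6 = 15 → 15 days.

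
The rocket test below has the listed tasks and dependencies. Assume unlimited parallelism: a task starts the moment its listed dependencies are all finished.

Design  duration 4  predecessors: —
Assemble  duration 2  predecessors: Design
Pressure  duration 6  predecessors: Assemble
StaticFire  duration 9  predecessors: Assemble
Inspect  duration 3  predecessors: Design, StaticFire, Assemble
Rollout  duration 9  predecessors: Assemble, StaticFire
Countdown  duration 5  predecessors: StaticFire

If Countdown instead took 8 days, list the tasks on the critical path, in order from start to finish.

As given, the longest chain is Design→Assemble→StaticFire→Rollout = 4+2+9+9 = 24, so the finish is 24 days.
The longest path through Countdown is only 20 days, so Countdown has float 4.
The critical path is still Design→Assemble→StaticFire→Rollout; finish is now 24 days.

Design, Assemble, StaticFire, Rollout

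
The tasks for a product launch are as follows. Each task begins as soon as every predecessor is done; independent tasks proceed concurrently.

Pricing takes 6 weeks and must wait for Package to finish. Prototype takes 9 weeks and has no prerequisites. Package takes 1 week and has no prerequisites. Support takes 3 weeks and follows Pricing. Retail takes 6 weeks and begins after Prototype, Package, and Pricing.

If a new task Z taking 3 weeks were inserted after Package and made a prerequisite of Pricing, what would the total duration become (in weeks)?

16

Originally the product launch takes 15 weeks.
With Z inserted, Pricing now waits for max(Package, Z).
New critical path: Package→Z→Pricing→Retail = 1+3+6+6 = 16 ⇒ 16 weeks.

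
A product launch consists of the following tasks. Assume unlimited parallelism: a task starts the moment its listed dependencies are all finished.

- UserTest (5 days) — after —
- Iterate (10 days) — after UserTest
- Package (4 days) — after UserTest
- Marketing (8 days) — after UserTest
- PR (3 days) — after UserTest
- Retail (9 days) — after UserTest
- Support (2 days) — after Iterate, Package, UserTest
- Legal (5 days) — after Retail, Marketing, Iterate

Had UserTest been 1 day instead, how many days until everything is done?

As given, the longest chain is UserTest→Iterate→Legal = 5+10+5 = 20, so the finish is 20 days.
Since UserTest is critical, the -4 change carries straight to that chain (now 16 days).
That remains the longest chain; total 16 days.

16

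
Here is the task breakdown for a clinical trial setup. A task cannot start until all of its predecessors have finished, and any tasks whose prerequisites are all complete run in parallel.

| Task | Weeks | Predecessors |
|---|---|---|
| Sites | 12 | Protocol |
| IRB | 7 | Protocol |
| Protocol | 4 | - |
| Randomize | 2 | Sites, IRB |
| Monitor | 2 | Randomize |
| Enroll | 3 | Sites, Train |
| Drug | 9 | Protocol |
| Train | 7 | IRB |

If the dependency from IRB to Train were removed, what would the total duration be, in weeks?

20

Before: longest chain Protocol→IRB→Train→Enroll = 4+7+7+3 = 21, finish 21.
Without IRB→Train, Train's earliest start moves from 11 to 0.
The longest chain is now Protocol→Sites→Randomize→Monitor = 4+12+2+2 = 20, so the project takes 20 weeks.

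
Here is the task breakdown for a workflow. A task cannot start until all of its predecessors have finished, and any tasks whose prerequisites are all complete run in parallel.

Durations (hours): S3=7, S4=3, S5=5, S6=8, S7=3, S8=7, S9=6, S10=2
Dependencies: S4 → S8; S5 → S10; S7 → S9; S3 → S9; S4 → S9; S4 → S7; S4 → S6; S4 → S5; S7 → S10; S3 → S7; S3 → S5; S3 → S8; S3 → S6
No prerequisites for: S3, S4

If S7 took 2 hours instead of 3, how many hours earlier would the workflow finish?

1

Critical path before the change: S3→S7→S9 = 7+3+6 = 16 giving 16 hours.
S7 lies on that path, so at 2 hours the path becomes 15 hours.
The binding chain switches to S3→S6 = 7+8 = 15; finish 15 hours.
Change in finish: 15 − 16 = -1 hours.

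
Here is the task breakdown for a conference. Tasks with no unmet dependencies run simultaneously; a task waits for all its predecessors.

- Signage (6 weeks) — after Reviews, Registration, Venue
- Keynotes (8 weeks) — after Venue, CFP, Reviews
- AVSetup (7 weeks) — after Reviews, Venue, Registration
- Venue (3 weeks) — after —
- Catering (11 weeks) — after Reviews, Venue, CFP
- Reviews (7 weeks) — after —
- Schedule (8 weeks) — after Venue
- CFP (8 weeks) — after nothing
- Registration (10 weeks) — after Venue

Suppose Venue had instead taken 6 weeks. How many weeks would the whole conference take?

Baseline: Venue→Registration→AVSetup = 3+10+7 = 20 → 20 weeks.
Venue is on the critical path; changing it to 6 makes that path 23 weeks.
That remains the longest chain; total 23 weeks.

23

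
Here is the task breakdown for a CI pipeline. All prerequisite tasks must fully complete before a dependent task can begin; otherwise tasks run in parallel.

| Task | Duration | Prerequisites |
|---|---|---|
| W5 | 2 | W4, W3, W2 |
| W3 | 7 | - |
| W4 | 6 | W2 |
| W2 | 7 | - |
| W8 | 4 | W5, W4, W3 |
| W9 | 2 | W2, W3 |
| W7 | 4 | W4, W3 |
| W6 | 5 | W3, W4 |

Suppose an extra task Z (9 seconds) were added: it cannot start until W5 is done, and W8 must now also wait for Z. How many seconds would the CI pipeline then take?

28

Originally the CI pipeline takes 19 seconds.
With Z inserted, W8 now waits for max(W5, W4, W3, Z).
New critical path: W2→W4→W5→Z→W8 = 7+6+2+9+4 = 28 ⇒ 28 seconds.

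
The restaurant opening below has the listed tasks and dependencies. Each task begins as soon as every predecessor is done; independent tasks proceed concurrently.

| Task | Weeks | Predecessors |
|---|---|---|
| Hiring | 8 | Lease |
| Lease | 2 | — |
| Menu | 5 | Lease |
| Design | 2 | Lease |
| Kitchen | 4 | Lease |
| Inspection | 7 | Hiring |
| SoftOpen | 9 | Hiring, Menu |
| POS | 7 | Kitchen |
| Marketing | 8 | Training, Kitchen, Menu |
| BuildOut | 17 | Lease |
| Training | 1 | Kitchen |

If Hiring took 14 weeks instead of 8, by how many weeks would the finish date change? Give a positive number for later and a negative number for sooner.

6

The binding path is Lease→Hiring→SoftOpen = 2+8+9 = 19; finish at 19 weeks.
Since Hiring is critical, the +6 change carries straight to that chain (now 25 weeks).
The critical path is still Lease→Hiring→SoftOpen; finish is now 25 weeks.
Change in finish: 25 − 19 = +6 weeks.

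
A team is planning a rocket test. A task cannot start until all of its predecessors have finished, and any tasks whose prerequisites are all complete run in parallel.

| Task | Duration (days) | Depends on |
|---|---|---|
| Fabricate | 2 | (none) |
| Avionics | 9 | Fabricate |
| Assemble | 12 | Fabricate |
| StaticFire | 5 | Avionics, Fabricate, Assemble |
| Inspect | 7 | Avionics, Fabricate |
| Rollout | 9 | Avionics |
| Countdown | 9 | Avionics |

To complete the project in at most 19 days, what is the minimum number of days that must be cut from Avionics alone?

1

Current finish: 20 days; target: 19.
Avionics is on every critical path, so each day cut from Avionics cuts the finish by one (this holds down to a finish of 19).
Need 20 − 19 = 1 day off Avionics → Avionics becomes 8 days, finish becomes 19.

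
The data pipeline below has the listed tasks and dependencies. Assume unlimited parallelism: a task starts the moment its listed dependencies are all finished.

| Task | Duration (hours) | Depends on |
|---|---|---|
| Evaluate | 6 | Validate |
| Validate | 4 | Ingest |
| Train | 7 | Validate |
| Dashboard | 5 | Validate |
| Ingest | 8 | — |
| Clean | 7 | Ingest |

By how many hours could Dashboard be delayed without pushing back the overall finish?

The longest chain is Ingest→Validate→Train = 8+4+7 = 19; overall finish 19 hours.
Longest path through Dashboard: 17 hours (earliest finish 17, latest finish 19).
Slack of Dashboard = 14 − 12 = 2 hours.

2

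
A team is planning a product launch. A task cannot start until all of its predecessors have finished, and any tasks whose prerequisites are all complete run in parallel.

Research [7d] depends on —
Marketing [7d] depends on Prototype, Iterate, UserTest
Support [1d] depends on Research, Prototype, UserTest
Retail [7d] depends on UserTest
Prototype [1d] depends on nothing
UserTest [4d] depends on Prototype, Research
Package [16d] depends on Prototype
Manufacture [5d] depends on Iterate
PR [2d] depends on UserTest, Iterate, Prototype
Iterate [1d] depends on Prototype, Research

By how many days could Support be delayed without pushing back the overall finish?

The longest chain is Research→UserTest→Marketing = 7+4+7 = 18; overall finish 18 days.
Longest path through Support: 12 days (earliest finish 12, latest finish 18).
Float = 18 − 12 = 6.

6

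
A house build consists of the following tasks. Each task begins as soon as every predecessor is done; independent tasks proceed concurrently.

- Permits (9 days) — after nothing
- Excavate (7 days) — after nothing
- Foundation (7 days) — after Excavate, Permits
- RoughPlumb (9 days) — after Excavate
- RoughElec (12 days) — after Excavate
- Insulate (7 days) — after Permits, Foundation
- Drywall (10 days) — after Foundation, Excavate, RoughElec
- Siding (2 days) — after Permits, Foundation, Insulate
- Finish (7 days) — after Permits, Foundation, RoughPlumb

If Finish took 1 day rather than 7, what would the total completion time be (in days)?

Critical path before the change: Excavate→RoughElec→Drywall = 7+12+10 = 29 giving 29 days.
The longest path through Finish is only 23 days, so Finish has float 6.
No other chain overtakes it, so the finish is 29 days.

29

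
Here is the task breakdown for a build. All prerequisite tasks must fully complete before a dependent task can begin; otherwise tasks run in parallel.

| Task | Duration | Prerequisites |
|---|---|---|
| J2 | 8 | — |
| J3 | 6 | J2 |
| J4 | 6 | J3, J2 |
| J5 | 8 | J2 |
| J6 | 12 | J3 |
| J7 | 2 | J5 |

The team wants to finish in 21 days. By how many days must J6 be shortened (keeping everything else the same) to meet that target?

5

Current finish: 26 days; target: 21.
J6 is on every critical path, so each day cut from J6 cuts the finish by one (this holds down to a finish of 20).
Need 26 − 21 = 5 days off J6 → J6 becomes 7 days, finish becomes 21.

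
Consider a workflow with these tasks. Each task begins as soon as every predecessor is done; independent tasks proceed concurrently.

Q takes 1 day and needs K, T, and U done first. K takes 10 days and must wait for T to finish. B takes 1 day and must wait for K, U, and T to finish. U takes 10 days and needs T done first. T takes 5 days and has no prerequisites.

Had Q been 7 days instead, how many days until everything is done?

22

The binding path is T→K→Q = 5+10+1 = 16; finish at 16 days.
Since Q is critical, the +6 change carries straight to that chain (now 22 days).
New critical path: T→U→Q = 5+10+7 = 22 ⇒ 22 days.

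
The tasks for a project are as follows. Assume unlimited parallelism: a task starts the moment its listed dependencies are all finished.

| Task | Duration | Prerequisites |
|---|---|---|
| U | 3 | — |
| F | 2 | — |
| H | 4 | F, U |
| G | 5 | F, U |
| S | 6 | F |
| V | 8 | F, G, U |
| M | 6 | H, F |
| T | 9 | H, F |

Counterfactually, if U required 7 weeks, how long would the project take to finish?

Critical path before the change: U→H→T = 3+4+9 = 16 giving 16 weeks.
Since U is critical, the +4 change carries straight to that chain (now 20 weeks).
No other chain overtakes it, so the finish is 20 weeks.

20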